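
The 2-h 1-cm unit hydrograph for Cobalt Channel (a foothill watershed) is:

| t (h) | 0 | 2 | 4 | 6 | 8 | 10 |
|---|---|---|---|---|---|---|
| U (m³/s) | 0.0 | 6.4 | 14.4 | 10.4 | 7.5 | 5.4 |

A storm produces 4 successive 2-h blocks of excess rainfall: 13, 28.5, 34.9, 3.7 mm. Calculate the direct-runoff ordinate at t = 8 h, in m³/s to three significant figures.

Q ≈ 92.0 m³/s

By discrete convolution, Q_j = Σ (P_i / 10 mm) · U_{j−i}.
At t = 8 h (j=4): Q = (13/10)·7.5 + (28.5/10)·10.4 + (34.9/10)·14.4 + (3.7/10)·6.4 = 92.0 m³/s.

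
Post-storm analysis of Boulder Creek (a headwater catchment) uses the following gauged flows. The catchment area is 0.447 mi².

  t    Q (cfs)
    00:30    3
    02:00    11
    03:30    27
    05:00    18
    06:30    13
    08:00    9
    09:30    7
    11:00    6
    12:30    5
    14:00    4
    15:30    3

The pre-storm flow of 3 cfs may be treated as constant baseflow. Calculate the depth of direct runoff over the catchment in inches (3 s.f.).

d ≈ 0.380 in

Direct runoff: 0.0, 8.0, 24.0, 15.0, 10.0, 6.0, 4.0, 3.0, 2.0, 1.0, 0.0 cfs; ΣQ_DR = 73.00 cfs.
V = ΣQ_DR · Δt = 73.00 × 5400 s = 3.942 × 10^5 ft³.
Over A = 0.447 mi², depth = V / A = 0.380 in.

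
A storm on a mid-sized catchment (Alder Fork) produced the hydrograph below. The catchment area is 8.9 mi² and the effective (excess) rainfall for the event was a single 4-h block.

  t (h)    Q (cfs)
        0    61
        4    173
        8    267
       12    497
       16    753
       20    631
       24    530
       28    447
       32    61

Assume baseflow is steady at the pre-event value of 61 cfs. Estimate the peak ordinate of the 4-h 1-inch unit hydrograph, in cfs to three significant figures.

U_p ≈ 346 cfs

Direct runoff: 0.0, 112.0, 206.0, 436.0, 692.0, 570.0, 469.0, 386.0, 0.0 cfs; ΣQ_DR = 2871 cfs, peak = 692.0 cfs.
Runoff depth d = ΣQ_DR·Δt / A = 2871 × 14400 / (8.9 mi²) = 1.999 in.
The 1-inch UH is the DRH scaled by (1 in)/d, so U_p = 692.0 × 1/1.999 = 346 cfs.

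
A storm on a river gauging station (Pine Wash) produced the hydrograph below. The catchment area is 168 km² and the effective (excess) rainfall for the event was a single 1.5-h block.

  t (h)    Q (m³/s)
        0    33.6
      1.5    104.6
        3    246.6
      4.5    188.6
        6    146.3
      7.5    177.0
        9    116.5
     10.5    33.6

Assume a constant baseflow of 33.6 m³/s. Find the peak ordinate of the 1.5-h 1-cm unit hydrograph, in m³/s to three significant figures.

Direct runoff: 0.0, 71.0, 213.0, 155.0, 112.7, 143.4, 82.9, 0.0 m³/s; ΣQ_DR = 778.0 m³/s, peak = 213.0 m³/s.
Runoff depth d = ΣQ_DR·Δt / A = 778.0 × 5400 / (168 km²) = 25.01 mm.
The 1-cm UH is the DRH scaled by (10 mm)/d, so U_p = 213.0 × 10/25.01 = 85.2 m³/s.

U_p ≈ 85.2 m³/s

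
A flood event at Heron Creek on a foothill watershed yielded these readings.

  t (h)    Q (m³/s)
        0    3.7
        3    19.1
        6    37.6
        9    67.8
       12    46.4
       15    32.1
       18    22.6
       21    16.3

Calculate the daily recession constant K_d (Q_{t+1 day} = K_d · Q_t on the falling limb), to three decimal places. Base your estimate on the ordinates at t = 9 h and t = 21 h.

K_d ≈ 0.058

Between t = 9 h and t = 21 h the flow falls from 67.8 to 16.3 m³/s over 4×3 h = 12 h.
Per-interval ratio K = (16.3/67.8)^(1/4) = 0.7002; K_d = K^(24/3) = 0.058.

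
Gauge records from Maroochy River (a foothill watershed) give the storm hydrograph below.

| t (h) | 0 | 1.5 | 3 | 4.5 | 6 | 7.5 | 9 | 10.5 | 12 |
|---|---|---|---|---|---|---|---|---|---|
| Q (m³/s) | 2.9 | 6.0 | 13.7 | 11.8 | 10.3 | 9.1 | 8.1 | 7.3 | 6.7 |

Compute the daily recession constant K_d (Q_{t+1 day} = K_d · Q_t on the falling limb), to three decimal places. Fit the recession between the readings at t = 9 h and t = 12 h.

Between t = 9 h and t = 12 h the flow falls from 8.1 to 6.7 m³/s over 2×1.5 h = 3 h.
Per-interval ratio K = (6.7/8.1)^(1/2) = 0.9095; K_d = K^(24/1.5) = 0.219.

K_d ≈ 0.219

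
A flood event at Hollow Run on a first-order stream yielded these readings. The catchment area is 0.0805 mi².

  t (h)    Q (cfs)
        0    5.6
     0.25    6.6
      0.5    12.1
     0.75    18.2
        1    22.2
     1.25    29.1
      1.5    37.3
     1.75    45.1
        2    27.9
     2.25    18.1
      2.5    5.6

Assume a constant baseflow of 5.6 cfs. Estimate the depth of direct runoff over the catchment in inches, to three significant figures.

d ≈ 0.800 in

Direct runoff: 0.0, 1.0, 6.5, 12.6, 16.6, 23.5, 31.7, 39.5, 22.3, 12.5, 0.0 cfs; ΣQ_DR = 166.2 cfs.
V = ΣQ_DR · Δt = 166.2 × 900 s = 1.496 × 10^5 ft³.
Over A = 0.0805 mi², depth = V / A = 0.800 in.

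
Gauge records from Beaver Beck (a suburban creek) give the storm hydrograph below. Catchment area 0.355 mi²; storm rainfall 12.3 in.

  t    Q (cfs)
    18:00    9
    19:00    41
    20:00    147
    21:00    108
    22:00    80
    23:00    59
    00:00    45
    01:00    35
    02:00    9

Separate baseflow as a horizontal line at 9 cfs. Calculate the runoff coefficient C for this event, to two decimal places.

C ≈ 0.16

ΣQ_DR = 452.0 cfs; V = ΣQ_DR·Δt = 1.627 × 10^6 ft³.
Runoff depth d = V / A = 1.973 in.
C = d / P = 1.973 / 12.3 = 0.16.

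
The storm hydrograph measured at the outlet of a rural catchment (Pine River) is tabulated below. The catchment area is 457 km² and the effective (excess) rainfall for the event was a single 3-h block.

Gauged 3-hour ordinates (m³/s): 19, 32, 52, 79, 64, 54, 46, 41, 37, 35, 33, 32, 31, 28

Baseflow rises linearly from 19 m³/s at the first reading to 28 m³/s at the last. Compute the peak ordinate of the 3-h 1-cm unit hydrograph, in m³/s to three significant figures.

Direct runoff: 0.00, 12.31, 31.62, 57.92, 42.23, 31.54, 22.85, 17.15, 12.46, 9.77, 7.08, 5.38, 3.69, 0.00 m³/s; ΣQ_DR = 254.0 m³/s, peak = 57.92 m³/s.
Runoff depth d = ΣQ_DR·Δt / A = 254.0 × 10800 / (457 km²) = 6.003 mm.
The 1-cm UH is the DRH scaled by (10 mm)/d, so U_p = 57.92 × 10/6.003 = 96.5 m³/s.

U_p ≈ 96.5 m³/s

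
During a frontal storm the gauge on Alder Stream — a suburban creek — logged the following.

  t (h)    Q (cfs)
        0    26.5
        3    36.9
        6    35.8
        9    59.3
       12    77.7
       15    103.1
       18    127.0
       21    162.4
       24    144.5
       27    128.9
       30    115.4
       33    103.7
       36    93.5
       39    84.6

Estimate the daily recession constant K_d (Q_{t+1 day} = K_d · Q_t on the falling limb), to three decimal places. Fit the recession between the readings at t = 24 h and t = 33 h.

Between t = 24 h and t = 33 h the flow falls from 144.5 to 103.7 cfs over 3×3 h = 9 h.
Per-interval ratio K = (103.7/144.5)^(1/3) = 0.8953; K_d = K^(24/3) = 0.413.

K_d ≈ 0.413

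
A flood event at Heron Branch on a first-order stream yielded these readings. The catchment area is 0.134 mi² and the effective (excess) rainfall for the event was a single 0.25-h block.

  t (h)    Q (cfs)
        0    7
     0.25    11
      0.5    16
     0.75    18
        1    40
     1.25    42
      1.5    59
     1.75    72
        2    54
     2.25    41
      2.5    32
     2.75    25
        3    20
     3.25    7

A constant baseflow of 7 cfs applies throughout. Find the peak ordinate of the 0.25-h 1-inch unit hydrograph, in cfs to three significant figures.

Direct runoff: 0.0, 4.0, 9.0, 11.0, 33.0, 35.0, 52.0, 65.0, 47.0, 34.0, 25.0, 18.0, 13.0, 0.0 cfs; ΣQ_DR = 346.0 cfs, peak = 65.0 cfs.
Runoff depth d = ΣQ_DR·Δt / A = 346.0 × 900 / (0.134 mi²) = 1.000 in.
The 1-inch UH is the DRH scaled by (1 in)/d, so U_p = 65.0 × 1/1.000 = 65.0 cfs.

U_p ≈ 65.0 cfs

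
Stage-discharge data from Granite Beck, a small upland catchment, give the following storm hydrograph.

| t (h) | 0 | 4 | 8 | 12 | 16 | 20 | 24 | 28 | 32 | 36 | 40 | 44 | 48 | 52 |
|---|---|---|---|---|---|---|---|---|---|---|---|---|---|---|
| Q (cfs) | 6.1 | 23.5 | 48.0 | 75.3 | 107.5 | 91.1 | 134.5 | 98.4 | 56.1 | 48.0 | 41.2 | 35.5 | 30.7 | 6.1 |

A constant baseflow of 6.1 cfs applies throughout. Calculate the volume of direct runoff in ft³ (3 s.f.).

V ≈ 1.03 × 10^7 ft³

Direct-runoff ordinates (Q − Q_b): 0.0, 17.4, 41.9, 69.2, 101.4, 85.0, 128.4, 92.3, 50.0, 41.9, 35.1, 29.4, 24.6, 0.0 cfs.
ΣQ_DR = 716.6 cfs.
With Δt = 4 h = 14400 s, V = ΣQ_DR · Δt = 716.6 × 14400 = 1.03 × 10^7 ft³.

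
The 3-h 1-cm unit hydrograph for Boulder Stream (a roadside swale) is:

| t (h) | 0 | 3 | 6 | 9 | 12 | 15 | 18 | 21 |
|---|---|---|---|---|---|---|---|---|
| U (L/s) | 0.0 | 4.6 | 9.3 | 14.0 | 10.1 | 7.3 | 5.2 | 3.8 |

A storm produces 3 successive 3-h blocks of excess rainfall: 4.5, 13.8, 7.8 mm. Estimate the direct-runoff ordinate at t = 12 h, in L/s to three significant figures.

Q ≈ 31.1 L/s

By discrete convolution, Q_j = Σ (P_i / 10 mm) · U_{j−i}.
At t = 12 h (j=4): Q = (4.5/10)·10.1 + (13.8/10)·14.0 + (7.8/10)·9.3 = 31.1 L/s.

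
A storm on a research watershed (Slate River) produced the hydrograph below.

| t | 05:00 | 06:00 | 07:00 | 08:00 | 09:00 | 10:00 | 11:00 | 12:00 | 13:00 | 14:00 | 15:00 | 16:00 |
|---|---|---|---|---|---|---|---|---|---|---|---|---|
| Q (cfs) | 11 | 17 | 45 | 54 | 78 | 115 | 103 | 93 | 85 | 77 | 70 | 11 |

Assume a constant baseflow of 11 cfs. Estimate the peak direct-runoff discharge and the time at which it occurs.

Subtracting baseflow gives direct-runoff ordinates: 0.0, 6.0, 34.0, 43.0, 67.0, 104.0, 92.0, 82.0, 74.0, 66.0, 59.0, 0.0 cfs.
The maximum is 104.0 cfs, occurring at the reading for t = 10:00.

Q_p = 104.0 cfs at t = 10:00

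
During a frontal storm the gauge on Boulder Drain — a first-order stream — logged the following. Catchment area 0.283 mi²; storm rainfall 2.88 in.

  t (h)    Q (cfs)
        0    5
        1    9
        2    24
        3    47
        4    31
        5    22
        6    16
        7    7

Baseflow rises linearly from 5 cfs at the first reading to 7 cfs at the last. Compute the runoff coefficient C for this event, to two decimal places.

C ≈ 0.21

ΣQ_DR = 113.0 cfs; V = ΣQ_DR·Δt = 4.068 × 10^5 ft³.
Runoff depth d = V / A = 0.6187 in.
C = d / P = 0.6187 / 2.88 = 0.21.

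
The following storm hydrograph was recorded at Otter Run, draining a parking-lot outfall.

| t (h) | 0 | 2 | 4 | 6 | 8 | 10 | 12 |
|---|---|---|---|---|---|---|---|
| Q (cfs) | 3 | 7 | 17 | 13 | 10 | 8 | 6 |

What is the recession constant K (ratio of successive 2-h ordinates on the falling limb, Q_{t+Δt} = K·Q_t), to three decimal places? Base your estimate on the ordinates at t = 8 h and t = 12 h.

Using the recession-limb readings at t = 8 h and t = 12 h: Q falls from 10 to 6 cfs over 2 intervals.
K = (Q₂/Q₁)^(1/2) = (6/10)^(1/2) = 0.775.

K ≈ 0.775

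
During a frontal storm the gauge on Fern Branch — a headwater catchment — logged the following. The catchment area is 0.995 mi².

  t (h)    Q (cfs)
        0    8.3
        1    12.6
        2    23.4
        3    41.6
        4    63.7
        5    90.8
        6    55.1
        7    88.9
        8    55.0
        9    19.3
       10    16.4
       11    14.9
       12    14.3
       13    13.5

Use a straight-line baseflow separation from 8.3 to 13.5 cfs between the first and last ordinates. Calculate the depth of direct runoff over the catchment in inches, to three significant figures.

Direct runoff: 0.00, 3.90, 14.30, 32.10, 53.80, 80.50, 44.40, 77.80, 43.50, 7.40, 4.10, 2.20, 1.20, 0.00 cfs; ΣQ_DR = 365.2 cfs.
V = ΣQ_DR · Δt = 365.2 × 3600 s = 1.315 × 10^6 ft³.
Over A = 0.995 mi², depth = V / A = 0.569 in.

d ≈ 0.569 in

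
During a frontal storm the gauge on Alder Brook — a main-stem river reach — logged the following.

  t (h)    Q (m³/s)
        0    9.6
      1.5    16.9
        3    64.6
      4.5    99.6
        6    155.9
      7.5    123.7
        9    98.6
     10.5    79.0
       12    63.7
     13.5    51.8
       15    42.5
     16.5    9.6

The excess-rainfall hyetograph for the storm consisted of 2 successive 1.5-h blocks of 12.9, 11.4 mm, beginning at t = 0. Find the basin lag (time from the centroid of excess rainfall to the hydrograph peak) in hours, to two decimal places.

t_L ≈ 4.55 h

Centroid of excess rainfall: t_c = Σ P_i·t̄_i / ΣP_i = 1.4537 h (block centres at 0.75, 2.25 h).
Hydrograph peak occurs at t = 6 h, so basin lag t_L = 6 − 1.4537 = 4.55 h.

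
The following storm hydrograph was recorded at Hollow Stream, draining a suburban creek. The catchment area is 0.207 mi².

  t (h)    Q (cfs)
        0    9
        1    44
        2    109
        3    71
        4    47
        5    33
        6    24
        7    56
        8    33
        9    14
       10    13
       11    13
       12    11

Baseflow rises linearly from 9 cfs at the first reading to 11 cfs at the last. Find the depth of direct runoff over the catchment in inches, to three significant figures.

d ≈ 2.60 in

Direct runoff: 0.00, 34.83, 99.67, 61.50, 37.33, 23.17, 14.00, 45.83, 22.67, 3.50, 2.33, 2.17, 0.00 cfs; ΣQ_DR = 347.0 cfs.
V = ΣQ_DR · Δt = 347.0 × 3600 s = 1.249 × 10^6 ft³.
Over A = 0.207 mi², depth = V / A = 2.60 in.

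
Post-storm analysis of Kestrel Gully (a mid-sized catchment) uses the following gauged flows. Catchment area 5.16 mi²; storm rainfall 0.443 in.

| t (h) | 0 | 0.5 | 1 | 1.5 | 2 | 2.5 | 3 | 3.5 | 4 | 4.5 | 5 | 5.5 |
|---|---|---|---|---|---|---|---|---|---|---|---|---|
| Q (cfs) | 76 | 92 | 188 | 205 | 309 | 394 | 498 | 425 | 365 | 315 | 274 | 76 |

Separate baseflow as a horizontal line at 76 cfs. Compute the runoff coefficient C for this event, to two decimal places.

C ≈ 0.78

ΣQ_DR = 2305 cfs; V = ΣQ_DR·Δt = 4.149 × 10^6 ft³.
Runoff depth d = V / A = 0.3461 in.
C = d / P = 0.3461 / 0.443 = 0.78.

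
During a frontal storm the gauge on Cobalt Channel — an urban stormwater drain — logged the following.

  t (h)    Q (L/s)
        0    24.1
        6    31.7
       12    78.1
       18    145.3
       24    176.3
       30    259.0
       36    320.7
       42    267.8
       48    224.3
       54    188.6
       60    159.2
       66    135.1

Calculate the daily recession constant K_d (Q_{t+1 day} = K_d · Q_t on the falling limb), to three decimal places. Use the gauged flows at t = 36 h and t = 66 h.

Between t = 36 h and t = 66 h the flow falls from 320.7 to 135.1 L/s over 5×6 h = 30 h.
Per-interval ratio K = (135.1/320.7)^(1/5) = 0.8412; K_d = K^(24/6) = 0.501.

K_d ≈ 0.501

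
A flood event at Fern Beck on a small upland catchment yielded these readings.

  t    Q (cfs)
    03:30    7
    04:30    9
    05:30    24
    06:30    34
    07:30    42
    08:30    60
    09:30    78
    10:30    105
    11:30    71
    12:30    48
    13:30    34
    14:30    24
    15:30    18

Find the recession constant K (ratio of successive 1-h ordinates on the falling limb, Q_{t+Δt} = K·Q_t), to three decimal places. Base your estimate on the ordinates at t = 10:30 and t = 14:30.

K ≈ 0.691

Using the recession-limb readings at t = 10:30 and t = 14:30: Q falls from 105 to 24 cfs over 4 intervals.
K = (Q₂/Q₁)^(1/4) = (24/105)^(1/4) = 0.691.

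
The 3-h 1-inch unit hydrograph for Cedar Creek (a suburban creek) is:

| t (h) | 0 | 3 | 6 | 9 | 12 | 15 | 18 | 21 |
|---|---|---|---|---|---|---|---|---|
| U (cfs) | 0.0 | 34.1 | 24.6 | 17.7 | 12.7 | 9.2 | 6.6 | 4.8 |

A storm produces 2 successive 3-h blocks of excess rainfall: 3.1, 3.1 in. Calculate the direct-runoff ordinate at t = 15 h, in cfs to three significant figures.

By discrete convolution, Q_j = Σ (P_i / 1 in) · U_{j−i}.
At t = 15 h (j=5): Q = (3.1/1)·9.2 + (3.1/1)·12.7 = 67.9 cfs.

Q ≈ 67.9 cfs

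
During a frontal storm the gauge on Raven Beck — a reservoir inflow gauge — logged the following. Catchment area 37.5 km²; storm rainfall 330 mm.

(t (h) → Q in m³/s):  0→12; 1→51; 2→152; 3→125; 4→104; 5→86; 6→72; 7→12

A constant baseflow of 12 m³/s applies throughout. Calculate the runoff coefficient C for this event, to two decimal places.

C ≈ 0.15

ΣQ_DR = 518.0 m³/s; V = ΣQ_DR·Δt = 1.865 × 10^6 m³.
Runoff depth d = V / A = 49.73 mm.
C = d / P = 49.73 / 330 = 0.15.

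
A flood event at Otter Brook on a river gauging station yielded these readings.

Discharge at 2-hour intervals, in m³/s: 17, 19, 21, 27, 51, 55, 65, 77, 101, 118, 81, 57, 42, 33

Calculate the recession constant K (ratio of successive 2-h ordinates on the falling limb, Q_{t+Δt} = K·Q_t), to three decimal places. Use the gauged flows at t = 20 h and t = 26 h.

Using the recession-limb readings at t = 20 h and t = 26 h: Q falls from 81 to 33 m³/s over 3 intervals.
K = (Q₂/Q₁)^(1/3) = (33/81)^(1/3) = 0.741.

K ≈ 0.741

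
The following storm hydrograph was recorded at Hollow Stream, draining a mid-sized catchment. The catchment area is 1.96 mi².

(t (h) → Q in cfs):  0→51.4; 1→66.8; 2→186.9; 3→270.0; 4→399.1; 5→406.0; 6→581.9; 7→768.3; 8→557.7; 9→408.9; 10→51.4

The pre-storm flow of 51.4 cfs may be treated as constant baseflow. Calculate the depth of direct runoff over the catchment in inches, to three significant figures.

Direct runoff: 0.0, 15.4, 135.5, 218.6, 347.7, 354.6, 530.5, 716.9, 506.3, 357.5, 0.0 cfs; ΣQ_DR = 3183 cfs.
V = ΣQ_DR · Δt = 3183 × 3600 s = 1.146 × 10^7 ft³.
Over A = 1.96 mi², depth = V / A = 2.52 in.

d ≈ 2.52 in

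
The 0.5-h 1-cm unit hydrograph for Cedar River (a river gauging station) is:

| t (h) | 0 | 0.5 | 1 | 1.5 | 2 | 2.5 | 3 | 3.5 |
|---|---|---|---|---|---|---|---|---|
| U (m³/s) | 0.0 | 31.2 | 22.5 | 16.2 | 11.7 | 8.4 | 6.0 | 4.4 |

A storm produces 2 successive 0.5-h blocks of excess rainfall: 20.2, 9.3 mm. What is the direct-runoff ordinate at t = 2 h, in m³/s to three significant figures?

By discrete convolution, Q_j = Σ (P_i / 10 mm) · U_{j−i}.
At t = 2 h (j=4): Q = (20.2/10)·11.7 + (9.3/10)·16.2 = 38.7 m³/s.

Q ≈ 38.7 m³/s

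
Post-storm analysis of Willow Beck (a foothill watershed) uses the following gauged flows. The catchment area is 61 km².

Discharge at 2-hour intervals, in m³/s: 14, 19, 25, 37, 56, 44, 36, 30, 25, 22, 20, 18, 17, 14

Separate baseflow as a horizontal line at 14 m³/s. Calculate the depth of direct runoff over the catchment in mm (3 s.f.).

d ≈ 21.4 mm

Direct runoff: 0.0, 5.0, 11.0, 23.0, 42.0, 30.0, 22.0, 16.0, 11.0, 8.0, 6.0, 4.0, 3.0, 0.0 m³/s; ΣQ_DR = 181.0 m³/s.
V = ΣQ_DR · Δt = 181.0 × 7200 s = 1.303 × 10^6 m³.
Over A = 61 km², depth = V / A = 21.4 mm.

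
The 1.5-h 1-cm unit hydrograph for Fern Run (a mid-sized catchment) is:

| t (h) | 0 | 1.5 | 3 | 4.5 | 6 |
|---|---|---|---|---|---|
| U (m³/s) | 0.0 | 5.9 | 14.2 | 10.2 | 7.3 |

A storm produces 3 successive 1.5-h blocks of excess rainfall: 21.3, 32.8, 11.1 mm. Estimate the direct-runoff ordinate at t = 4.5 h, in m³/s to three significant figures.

By discrete convolution, Q_j = Σ (P_i / 10 mm) · U_{j−i}.
At t = 4.5 h (j=3): Q = (21.3/10)·10.2 + (32.8/10)·14.2 + (11.1/10)·5.9 = 74.9 m³/s.

Q ≈ 74.9 m³/s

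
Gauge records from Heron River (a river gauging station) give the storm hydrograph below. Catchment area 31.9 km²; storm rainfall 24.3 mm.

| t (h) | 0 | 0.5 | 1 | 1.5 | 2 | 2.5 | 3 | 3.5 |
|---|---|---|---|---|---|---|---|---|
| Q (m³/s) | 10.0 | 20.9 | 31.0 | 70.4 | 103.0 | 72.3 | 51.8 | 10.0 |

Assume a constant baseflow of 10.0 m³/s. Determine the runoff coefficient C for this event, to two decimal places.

ΣQ_DR = 289.4 m³/s; V = ΣQ_DR·Δt = 5.209 × 10^5 m³.
Runoff depth d = V / A = 16.33 mm.
C = d / P = 16.33 / 24.3 = 0.67.

C ≈ 0.67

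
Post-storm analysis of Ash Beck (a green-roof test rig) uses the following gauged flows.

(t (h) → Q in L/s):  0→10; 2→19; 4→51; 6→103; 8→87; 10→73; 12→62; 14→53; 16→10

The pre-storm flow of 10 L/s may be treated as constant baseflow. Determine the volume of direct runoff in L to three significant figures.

V ≈ 2.72 × 10^6 L

Direct-runoff ordinates (Q − Q_b): 0.0, 9.0, 41.0, 93.0, 77.0, 63.0, 52.0, 43.0, 0.0 L/s.
ΣQ_DR = 378.0 L/s.
With Δt = 2 h = 7200 s, V = ΣQ_DR · Δt = 378.0 × 7200 = 2.72 × 10^6 L.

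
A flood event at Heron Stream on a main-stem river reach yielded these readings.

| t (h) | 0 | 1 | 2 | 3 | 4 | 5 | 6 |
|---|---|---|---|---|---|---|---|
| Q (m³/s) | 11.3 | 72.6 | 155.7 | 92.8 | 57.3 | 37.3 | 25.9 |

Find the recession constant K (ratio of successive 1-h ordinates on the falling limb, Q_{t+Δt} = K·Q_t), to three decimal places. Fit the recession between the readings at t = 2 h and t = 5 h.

Using the recession-limb readings at t = 2 h and t = 5 h: Q falls from 155.7 to 37.3 m³/s over 3 intervals.
K = (Q₂/Q₁)^(1/3) = (37.3/155.7)^(1/3) = 0.621.

K ≈ 0.621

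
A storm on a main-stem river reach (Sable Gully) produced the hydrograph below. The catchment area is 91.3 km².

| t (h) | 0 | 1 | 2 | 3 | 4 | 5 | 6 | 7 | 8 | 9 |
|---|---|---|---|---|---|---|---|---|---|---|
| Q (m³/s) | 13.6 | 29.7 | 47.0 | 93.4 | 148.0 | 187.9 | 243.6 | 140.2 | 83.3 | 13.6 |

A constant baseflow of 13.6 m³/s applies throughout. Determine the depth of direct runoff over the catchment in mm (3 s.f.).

Direct runoff: 0.0, 16.1, 33.4, 79.8, 134.4, 174.3, 230.0, 126.6, 69.7, 0.0 m³/s; ΣQ_DR = 864.3 m³/s.
V = ΣQ_DR · Δt = 864.3 × 3600 s = 3.111 × 10^6 m³.
Over A = 91.3 km², depth = V / A = 34.1 mm.

d ≈ 34.1 mm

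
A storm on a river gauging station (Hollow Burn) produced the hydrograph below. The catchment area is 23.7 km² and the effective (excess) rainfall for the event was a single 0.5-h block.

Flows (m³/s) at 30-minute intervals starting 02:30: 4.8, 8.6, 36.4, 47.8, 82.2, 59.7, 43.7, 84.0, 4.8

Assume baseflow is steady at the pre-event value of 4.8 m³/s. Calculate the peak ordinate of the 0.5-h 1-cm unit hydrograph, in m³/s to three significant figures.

U_p ≈ 31.7 m³/s

Direct runoff: 0.0, 3.8, 31.6, 43.0, 77.4, 54.9, 38.9, 79.2, 0.0 m³/s; ΣQ_DR = 328.8 m³/s, peak = 79.2 m³/s.
Runoff depth d = ΣQ_DR·Δt / A = 328.8 × 1800 / (23.7 km²) = 24.97 mm.
The 1-cm UH is the DRH scaled by (10 mm)/d, so U_p = 79.2 × 10/24.97 = 31.7 m³/s.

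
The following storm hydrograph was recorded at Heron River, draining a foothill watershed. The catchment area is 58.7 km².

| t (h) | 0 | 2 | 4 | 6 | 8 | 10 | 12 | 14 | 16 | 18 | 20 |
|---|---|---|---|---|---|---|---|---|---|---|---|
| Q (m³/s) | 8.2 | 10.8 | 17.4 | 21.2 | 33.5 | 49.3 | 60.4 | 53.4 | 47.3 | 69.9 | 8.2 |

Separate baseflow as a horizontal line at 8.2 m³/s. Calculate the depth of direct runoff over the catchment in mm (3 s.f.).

Direct runoff: 0.0, 2.6, 9.2, 13.0, 25.3, 41.1, 52.2, 45.2, 39.1, 61.7, 0.0 m³/s; ΣQ_DR = 289.4 m³/s.
V = ΣQ_DR · Δt = 289.4 × 7200 s = 2.084 × 10^6 m³.
Over A = 58.7 km², depth = V / A = 35.5 mm.

d ≈ 35.5 mm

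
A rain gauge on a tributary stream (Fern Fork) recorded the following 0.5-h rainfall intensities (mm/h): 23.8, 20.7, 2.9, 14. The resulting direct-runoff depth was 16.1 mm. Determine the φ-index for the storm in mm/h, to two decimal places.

Only the 3 blocks with intensity above φ contribute runoff: 23.8, 20.7, 14 mm/h.
Σ(I−φ)·Δt = d  ⇒  (23.8+20.7+14 − 3φ)·0.5 = 16.1
φ = (58.50 − 16.1/0.5) / 3 = 8.77 mm/h.

φ ≈ 8.77 mm/h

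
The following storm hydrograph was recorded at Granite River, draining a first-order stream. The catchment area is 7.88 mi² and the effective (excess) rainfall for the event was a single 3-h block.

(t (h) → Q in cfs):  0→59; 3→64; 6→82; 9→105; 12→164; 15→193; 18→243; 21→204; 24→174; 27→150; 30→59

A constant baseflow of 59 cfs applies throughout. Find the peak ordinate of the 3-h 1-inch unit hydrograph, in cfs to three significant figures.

U_p ≈ 368 cfs

Direct runoff: 0.0, 5.0, 23.0, 46.0, 105.0, 134.0, 184.0, 145.0, 115.0, 91.0, 0.0 cfs; ΣQ_DR = 848.0 cfs, peak = 184.0 cfs.
Runoff depth d = ΣQ_DR·Δt / A = 848.0 × 10800 / (7.88 mi²) = 0.5003 in.
The 1-inch UH is the DRH scaled by (1 in)/d, so U_p = 184.0 × 1/0.5003 = 368 cfs.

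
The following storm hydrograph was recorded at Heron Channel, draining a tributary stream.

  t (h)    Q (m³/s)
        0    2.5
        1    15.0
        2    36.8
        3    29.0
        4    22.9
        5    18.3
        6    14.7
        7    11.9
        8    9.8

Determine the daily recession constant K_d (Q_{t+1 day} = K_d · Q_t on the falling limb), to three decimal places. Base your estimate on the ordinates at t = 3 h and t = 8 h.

K_d ≈ 0.005

Between t = 3 h and t = 8 h the flow falls from 29.0 to 9.8 m³/s over 5×1 h = 5 h.
Per-interval ratio K = (9.8/29.0)^(1/5) = 0.8049; K_d = K^(24/1) = 0.005.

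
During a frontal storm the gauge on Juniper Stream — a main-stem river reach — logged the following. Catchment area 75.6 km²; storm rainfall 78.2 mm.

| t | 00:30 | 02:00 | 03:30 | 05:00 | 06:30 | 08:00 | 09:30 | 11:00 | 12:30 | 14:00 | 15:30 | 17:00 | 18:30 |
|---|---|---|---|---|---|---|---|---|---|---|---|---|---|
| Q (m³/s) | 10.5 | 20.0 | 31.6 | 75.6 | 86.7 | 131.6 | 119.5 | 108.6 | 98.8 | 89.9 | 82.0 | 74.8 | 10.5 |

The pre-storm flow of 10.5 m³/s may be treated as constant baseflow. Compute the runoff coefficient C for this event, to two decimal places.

C ≈ 0.73

ΣQ_DR = 803.6 m³/s; V = ΣQ_DR·Δt = 4.339 × 10^6 m³.
Runoff depth d = V / A = 57.40 mm.
C = d / P = 57.40 / 78.2 = 0.73.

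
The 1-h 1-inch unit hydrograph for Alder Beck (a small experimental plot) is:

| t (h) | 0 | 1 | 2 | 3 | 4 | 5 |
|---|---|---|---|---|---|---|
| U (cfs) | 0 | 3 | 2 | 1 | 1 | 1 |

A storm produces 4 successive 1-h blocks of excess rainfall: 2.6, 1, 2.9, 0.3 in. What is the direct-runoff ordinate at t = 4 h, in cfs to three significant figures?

By discrete convolution, Q_j = Σ (P_i / 1 in) · U_{j−i}.
At t = 4 h (j=4): Q = (2.6/1)·1 + (1/1)·1 + (2.9/1)·2 + (0.3/1)·3 = 10.3 cfs.

Q ≈ 10.3 cfs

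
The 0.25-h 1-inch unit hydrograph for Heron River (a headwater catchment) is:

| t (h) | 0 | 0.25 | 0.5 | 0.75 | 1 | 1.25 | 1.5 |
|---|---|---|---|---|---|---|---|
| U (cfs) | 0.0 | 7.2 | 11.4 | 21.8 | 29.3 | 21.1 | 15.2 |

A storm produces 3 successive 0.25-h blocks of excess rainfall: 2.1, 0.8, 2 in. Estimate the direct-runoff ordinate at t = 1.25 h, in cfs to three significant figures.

Q ≈ 111 cfs

By discrete convolution, Q_j = Σ (P_i / 1 in) · U_{j−i}.
At t = 1.25 h (j=5): Q = (2.1/1)·21.1 + (0.8/1)·29.3 + (2/1)·21.8 = 111 cfs.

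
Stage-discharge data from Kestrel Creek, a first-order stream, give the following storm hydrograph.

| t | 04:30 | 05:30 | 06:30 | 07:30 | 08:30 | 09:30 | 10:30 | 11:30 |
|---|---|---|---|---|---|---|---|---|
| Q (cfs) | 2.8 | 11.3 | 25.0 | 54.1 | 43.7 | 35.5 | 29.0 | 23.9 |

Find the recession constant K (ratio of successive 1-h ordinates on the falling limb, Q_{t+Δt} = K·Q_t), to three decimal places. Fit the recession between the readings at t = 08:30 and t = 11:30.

K ≈ 0.818

Using the recession-limb readings at t = 08:30 and t = 11:30: Q falls from 43.7 to 23.9 cfs over 3 intervals.
K = (Q₂/Q₁)^(1/3) = (23.9/43.7)^(1/3) = 0.818.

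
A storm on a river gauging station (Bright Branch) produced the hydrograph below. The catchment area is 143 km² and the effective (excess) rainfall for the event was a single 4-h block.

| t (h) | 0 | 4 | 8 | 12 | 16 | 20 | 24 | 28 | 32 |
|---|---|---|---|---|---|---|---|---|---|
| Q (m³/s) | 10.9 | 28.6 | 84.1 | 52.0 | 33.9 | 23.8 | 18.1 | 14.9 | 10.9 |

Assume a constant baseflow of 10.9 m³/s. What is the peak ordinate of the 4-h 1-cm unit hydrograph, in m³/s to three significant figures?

Direct runoff: 0.0, 17.7, 73.2, 41.1, 23.0, 12.9, 7.2, 4.0, 0.0 m³/s; ΣQ_DR = 179.1 m³/s, peak = 73.2 m³/s.
Runoff depth d = ΣQ_DR·Δt / A = 179.1 × 14400 / (143 km²) = 18.04 mm.
The 1-cm UH is the DRH scaled by (10 mm)/d, so U_p = 73.2 × 10/18.04 = 40.6 m³/s.

U_p ≈ 40.6 m³/s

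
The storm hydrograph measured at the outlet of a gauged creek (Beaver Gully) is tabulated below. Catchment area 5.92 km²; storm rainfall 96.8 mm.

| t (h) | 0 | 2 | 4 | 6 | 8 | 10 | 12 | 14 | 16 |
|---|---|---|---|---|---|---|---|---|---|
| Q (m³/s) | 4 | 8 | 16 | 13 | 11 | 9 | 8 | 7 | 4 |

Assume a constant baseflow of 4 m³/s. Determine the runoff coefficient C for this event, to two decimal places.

ΣQ_DR = 44.00 m³/s; V = ΣQ_DR·Δt = 3.168 × 10^5 m³.
Runoff depth d = V / A = 53.51 mm.
C = d / P = 53.51 / 96.8 = 0.55.

C ≈ 0.55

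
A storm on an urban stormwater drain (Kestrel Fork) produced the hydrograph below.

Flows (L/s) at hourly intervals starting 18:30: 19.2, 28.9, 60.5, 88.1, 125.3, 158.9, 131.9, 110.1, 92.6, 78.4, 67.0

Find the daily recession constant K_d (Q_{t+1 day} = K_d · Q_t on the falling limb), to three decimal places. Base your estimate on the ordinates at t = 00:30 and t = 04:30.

K_d ≈ 0.017

Between t = 00:30 and t = 04:30 the flow falls from 131.9 to 67.0 L/s over 4×1 h = 4 h.
Per-interval ratio K = (67.0/131.9)^(1/4) = 0.8442; K_d = K^(24/1) = 0.017.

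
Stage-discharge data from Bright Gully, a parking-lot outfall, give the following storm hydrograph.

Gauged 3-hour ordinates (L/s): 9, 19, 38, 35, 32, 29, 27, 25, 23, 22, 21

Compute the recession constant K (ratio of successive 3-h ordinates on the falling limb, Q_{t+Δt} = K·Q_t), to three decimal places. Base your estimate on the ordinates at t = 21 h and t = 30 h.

Using the recession-limb readings at t = 21 h and t = 30 h: Q falls from 25 to 21 L/s over 3 intervals.
K = (Q₂/Q₁)^(1/3) = (21/25)^(1/3) = 0.944.

K ≈ 0.944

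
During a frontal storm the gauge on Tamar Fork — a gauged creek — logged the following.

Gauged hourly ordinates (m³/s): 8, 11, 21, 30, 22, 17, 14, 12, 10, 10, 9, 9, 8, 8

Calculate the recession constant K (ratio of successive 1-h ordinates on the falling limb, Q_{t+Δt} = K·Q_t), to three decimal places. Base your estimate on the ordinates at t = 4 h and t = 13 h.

Using the recession-limb readings at t = 4 h and t = 13 h: Q falls from 22 to 8 m³/s over 9 intervals.
K = (Q₂/Q₁)^(1/9) = (8/22)^(1/9) = 0.894.

K ≈ 0.894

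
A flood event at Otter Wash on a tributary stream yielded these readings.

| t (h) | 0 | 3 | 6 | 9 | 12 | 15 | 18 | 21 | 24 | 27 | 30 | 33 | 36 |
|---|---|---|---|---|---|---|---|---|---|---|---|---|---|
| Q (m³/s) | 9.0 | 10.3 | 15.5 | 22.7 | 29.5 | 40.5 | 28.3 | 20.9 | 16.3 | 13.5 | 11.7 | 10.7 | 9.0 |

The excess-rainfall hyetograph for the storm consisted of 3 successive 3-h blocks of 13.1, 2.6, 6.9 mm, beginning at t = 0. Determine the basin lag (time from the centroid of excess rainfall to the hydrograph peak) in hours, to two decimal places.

Centroid of excess rainfall: t_c = Σ P_i·t̄_i / ΣP_i = 3.6770 h (block centres at 1.5, 4.5, 7.5 h).
Hydrograph peak occurs at t = 15 h, so basin lag t_L = 15 − 3.6770 = 11.32 h.

t_L ≈ 11.32 h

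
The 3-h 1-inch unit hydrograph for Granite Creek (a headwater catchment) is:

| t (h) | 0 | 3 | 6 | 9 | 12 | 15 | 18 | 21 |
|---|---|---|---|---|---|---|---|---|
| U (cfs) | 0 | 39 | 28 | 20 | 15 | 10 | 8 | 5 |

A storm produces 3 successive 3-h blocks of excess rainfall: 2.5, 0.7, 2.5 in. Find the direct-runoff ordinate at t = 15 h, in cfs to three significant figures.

Q ≈ 85.5 cfs

By discrete convolution, Q_j = Σ (P_i / 1 in) · U_{j−i}.
At t = 15 h (j=5): Q = (2.5/1)·10 + (0.7/1)·15 + (2.5/1)·20 = 85.5 cfs.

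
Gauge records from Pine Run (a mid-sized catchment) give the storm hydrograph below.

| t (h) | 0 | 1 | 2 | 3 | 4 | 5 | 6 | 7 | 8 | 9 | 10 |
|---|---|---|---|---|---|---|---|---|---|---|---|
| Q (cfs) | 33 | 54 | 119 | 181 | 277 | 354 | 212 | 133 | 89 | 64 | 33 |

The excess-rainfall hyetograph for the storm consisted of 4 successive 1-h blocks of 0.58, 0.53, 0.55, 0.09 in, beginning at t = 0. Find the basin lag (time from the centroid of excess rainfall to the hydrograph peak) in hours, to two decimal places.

t_L ≈ 3.41 h

Centroid of excess rainfall: t_c = Σ P_i·t̄_i / ΣP_i = 1.5857 h (block centres at 0.5, 1.5, 2.5, 3.5 h).
Hydrograph peak occurs at t = 5 h, so basin lag t_L = 5 − 1.5857 = 3.41 h.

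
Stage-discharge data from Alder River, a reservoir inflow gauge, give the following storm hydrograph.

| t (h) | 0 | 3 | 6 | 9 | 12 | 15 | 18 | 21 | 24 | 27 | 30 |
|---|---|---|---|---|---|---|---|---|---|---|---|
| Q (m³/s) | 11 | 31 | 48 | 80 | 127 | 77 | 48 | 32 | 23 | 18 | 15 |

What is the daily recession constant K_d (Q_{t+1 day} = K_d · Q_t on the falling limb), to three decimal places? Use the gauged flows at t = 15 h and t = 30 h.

K_d ≈ 0.073

Between t = 15 h and t = 30 h the flow falls from 77 to 15 m³/s over 5×3 h = 15 h.
Per-interval ratio K = (15/77)^(1/5) = 0.7210; K_d = K^(24/3) = 0.073.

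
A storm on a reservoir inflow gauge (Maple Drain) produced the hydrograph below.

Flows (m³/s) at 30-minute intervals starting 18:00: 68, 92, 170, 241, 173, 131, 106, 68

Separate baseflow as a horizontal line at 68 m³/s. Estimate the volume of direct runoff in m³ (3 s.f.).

Direct-runoff ordinates (Q − Q_b): 0.0, 24.0, 102.0, 173.0, 105.0, 63.0, 38.0, 0.0 m³/s.
ΣQ_DR = 505.0 m³/s.
With Δt = 0.5 h = 1800 s, V = ΣQ_DR · Δt = 505.0 × 1800 = 9.09 × 10^5 m³.

V ≈ 9.09 × 10^5 m³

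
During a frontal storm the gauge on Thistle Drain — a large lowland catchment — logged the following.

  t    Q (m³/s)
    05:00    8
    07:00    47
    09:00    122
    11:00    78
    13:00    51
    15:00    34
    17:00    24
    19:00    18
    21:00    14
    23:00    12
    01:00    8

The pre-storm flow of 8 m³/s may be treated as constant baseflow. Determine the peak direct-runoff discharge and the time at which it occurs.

Subtracting baseflow gives direct-runoff ordinates: 0.0, 39.0, 114.0, 70.0, 43.0, 26.0, 16.0, 10.0, 6.0, 4.0, 0.0 m³/s.
The maximum is 114.0 m³/s, occurring at the reading for t = 09:00.

Q_p = 114.0 m³/s at t = 09:00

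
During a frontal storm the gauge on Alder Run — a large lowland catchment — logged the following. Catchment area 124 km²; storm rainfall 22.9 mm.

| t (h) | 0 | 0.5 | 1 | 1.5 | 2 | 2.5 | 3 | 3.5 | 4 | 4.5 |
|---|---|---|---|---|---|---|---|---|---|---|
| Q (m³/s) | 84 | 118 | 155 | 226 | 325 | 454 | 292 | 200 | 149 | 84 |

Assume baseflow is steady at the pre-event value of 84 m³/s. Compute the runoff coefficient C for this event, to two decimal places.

ΣQ_DR = 1247 m³/s; V = ΣQ_DR·Δt = 2.245 × 10^6 m³.
Runoff depth d = V / A = 18.10 mm.
C = d / P = 18.10 / 22.9 = 0.79.

C ≈ 0.79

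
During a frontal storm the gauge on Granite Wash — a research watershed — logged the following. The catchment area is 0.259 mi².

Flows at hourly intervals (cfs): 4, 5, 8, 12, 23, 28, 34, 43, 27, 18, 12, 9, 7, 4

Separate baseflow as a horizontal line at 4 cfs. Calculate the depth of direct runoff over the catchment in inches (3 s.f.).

d ≈ 1.06 in

Direct runoff: 0.0, 1.0, 4.0, 8.0, 19.0, 24.0, 30.0, 39.0, 23.0, 14.0, 8.0, 5.0, 3.0, 0.0 cfs; ΣQ_DR = 178.0 cfs.
V = ΣQ_DR · Δt = 178.0 × 3600 s = 6.408 × 10^5 ft³.
Over A = 0.259 mi², depth = V / A = 1.06 in.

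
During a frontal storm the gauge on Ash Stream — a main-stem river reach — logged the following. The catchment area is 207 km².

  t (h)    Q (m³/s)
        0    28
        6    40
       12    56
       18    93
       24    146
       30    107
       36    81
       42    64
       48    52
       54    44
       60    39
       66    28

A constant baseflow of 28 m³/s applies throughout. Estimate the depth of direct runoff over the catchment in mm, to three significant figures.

Direct runoff: 0.0, 12.0, 28.0, 65.0, 118.0, 79.0, 53.0, 36.0, 24.0, 16.0, 11.0, 0.0 m³/s; ΣQ_DR = 442.0 m³/s.
V = ΣQ_DR · Δt = 442.0 × 21600 s = 9.547 × 10^6 m³.
Over A = 207 km², depth = V / A = 46.1 mm.

d ≈ 46.1 mm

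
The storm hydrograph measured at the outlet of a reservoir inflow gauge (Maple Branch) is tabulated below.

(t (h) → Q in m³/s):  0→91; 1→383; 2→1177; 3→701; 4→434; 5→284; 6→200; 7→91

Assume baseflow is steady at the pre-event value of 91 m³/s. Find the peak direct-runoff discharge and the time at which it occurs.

Subtracting baseflow gives direct-runoff ordinates: 0.0, 292.0, 1086.0, 610.0, 343.0, 193.0, 109.0, 0.0 m³/s.
The maximum is 1086.0 m³/s, occurring at the reading for t = 2 h.

Q_p = 1086.0 m³/s at t = 2 h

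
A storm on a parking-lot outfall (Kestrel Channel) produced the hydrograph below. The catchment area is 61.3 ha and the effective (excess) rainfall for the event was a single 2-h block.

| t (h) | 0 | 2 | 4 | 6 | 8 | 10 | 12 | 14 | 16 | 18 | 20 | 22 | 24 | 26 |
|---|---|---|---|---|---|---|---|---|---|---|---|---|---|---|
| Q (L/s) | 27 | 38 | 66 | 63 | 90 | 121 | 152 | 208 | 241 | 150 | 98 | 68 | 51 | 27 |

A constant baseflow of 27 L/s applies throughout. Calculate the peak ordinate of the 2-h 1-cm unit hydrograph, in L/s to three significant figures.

U_p ≈ 178 L/s

Direct runoff: 0.0, 11.0, 39.0, 36.0, 63.0, 94.0, 125.0, 181.0, 214.0, 123.0, 71.0, 41.0, 24.0, 0.0 L/s; ΣQ_DR = 1022 L/s, peak = 214.0 L/s.
Runoff depth d = ΣQ_DR·Δt / A = 1022 × 7200 / (61.3 ha) = 12.00 mm.
The 1-cm UH is the DRH scaled by (10 mm)/d, so U_p = 214.0 × 10/12.00 = 178 L/s.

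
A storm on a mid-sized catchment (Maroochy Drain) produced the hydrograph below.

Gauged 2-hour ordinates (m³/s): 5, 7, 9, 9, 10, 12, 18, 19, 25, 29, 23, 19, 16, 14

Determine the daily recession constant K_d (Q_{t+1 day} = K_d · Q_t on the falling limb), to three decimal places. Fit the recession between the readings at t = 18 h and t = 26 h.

K_d ≈ 0.113

Between t = 18 h and t = 26 h the flow falls from 29 to 14 m³/s over 4×2 h = 8 h.
Per-interval ratio K = (14/29)^(1/4) = 0.8336; K_d = K^(24/2) = 0.113.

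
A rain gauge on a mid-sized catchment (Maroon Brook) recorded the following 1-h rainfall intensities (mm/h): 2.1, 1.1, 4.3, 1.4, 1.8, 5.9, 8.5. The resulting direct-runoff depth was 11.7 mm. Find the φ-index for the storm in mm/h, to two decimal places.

Only the 3 blocks with intensity above φ contribute runoff: 4.3, 5.9, 8.5 mm/h.
Σ(I−φ)·Δt = d  ⇒  (4.3+5.9+8.5 − 3φ)·1 = 11.7
φ = (18.70 − 11.7/1) / 3 = 2.33 mm/h.

φ ≈ 2.33 mm/h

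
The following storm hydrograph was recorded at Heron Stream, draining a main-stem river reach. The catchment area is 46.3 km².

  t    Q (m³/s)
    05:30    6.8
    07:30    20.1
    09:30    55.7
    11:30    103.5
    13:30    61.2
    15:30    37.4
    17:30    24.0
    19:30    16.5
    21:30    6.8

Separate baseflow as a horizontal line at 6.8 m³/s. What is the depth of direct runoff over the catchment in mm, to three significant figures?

d ≈ 42.1 mm

Direct runoff: 0.0, 13.3, 48.9, 96.7, 54.4, 30.6, 17.2, 9.7, 0.0 m³/s; ΣQ_DR = 270.8 m³/s.
V = ΣQ_DR · Δt = 270.8 × 7200 s = 1.950 × 10^6 m³.
Over A = 46.3 km², depth = V / A = 42.1 mm.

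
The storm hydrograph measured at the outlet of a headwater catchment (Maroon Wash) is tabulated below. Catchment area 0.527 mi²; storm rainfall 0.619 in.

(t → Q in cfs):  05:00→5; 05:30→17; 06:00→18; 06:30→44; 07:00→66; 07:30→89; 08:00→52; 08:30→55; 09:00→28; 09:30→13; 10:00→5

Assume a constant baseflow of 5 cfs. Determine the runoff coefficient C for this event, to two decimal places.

ΣQ_DR = 337.0 cfs; V = ΣQ_DR·Δt = 6.066 × 10^5 ft³.
Runoff depth d = V / A = 0.4955 in.
C = d / P = 0.4955 / 0.619 = 0.80.

C ≈ 0.80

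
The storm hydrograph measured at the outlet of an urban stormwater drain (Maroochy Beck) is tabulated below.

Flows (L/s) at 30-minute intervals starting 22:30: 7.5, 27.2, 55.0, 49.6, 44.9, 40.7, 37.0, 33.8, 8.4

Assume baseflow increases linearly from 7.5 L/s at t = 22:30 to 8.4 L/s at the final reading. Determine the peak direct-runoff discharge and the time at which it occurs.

Q_p = 47.27 L/s at t = 23:30

Subtracting baseflow gives direct-runoff ordinates: 0.00, 19.59, 47.27, 41.76, 36.95, 32.64, 28.82, 25.51, 0.00 L/s.
The maximum is 47.27 L/s, occurring at the reading for t = 23:30.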